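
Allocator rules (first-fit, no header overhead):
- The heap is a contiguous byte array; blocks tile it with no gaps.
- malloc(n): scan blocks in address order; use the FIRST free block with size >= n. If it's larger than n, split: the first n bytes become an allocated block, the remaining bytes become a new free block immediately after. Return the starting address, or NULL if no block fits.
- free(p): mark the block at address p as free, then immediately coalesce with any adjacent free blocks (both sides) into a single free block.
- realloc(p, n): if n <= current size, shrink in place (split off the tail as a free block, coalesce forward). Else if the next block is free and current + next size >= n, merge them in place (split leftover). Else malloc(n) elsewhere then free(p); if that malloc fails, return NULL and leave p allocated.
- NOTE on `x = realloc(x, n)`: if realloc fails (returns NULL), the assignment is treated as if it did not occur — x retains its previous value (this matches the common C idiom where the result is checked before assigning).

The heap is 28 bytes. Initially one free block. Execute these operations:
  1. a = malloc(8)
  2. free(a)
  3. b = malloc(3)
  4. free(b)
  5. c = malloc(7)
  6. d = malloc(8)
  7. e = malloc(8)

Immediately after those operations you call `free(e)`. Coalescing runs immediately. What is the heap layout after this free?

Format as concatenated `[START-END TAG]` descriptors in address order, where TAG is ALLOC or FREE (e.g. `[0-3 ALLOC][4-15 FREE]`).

Answer: [0-6 ALLOC][7-14 ALLOC][15-27 FREE]

Derivation:
Op 1: a = malloc(8) -> a = 0; heap: [0-7 ALLOC][8-27 FREE]
Op 2: free(a) -> (freed a); heap: [0-27 FREE]
Op 3: b = malloc(3) -> b = 0; heap: [0-2 ALLOC][3-27 FREE]
Op 4: free(b) -> (freed b); heap: [0-27 FREE]
Op 5: c = malloc(7) -> c = 0; heap: [0-6 ALLOC][7-27 FREE]
Op 6: d = malloc(8) -> d = 7; heap: [0-6 ALLOC][7-14 ALLOC][15-27 FREE]
Op 7: e = malloc(8) -> e = 15; heap: [0-6 ALLOC][7-14 ALLOC][15-22 ALLOC][23-27 FREE]
free(e): e = 15 -> block [15-22 ALLOC]; mark free, coalesce with adjacent free neighbors -> [0-6 ALLOC][7-14 ALLOC][15-27 FREE]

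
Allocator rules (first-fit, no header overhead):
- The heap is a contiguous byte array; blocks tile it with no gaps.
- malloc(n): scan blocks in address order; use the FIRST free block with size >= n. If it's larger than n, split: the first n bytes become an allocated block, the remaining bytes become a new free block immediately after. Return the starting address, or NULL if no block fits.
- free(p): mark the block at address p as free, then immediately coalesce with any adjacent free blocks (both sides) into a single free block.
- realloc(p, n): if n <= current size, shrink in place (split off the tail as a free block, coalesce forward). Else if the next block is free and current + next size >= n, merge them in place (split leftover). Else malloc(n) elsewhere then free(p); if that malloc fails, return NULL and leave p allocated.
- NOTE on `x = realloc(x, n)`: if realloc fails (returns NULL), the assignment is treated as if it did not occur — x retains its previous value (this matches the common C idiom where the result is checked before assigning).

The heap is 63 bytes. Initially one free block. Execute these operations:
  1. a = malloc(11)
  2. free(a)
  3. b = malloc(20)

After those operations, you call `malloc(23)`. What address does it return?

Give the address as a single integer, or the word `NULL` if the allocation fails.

Op 1: a = malloc(11) -> a = 0; heap: [0-10 ALLOC][11-62 FREE]
Op 2: free(a) -> (freed a); heap: [0-62 FREE]
Op 3: b = malloc(20) -> b = 0; heap: [0-19 ALLOC][20-62 FREE]
malloc(23): first-fit scan over [0-19 ALLOC][20-62 FREE] -> 20

Answer: 20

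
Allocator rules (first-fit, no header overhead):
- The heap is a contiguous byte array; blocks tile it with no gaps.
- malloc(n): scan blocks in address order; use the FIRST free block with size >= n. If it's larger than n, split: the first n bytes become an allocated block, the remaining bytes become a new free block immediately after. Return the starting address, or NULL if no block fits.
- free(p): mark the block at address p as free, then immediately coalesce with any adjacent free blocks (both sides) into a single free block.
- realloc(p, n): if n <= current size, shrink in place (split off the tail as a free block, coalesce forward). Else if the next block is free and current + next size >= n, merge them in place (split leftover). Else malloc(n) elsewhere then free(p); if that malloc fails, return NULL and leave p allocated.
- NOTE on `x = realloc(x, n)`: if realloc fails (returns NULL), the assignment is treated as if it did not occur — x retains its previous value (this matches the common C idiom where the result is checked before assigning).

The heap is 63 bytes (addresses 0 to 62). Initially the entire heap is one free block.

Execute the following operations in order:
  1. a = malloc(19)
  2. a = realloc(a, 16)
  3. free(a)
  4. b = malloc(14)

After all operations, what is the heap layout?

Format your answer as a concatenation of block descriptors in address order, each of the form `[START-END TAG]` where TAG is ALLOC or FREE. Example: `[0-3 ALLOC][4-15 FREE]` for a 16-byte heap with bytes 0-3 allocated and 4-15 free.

Answer: [0-13 ALLOC][14-62 FREE]

Derivation:
Op 1: a = malloc(19) -> a = 0; heap: [0-18 ALLOC][19-62 FREE]
Op 2: a = realloc(a, 16) -> a = 0; heap: [0-15 ALLOC][16-62 FREE]
Op 3: free(a) -> (freed a); heap: [0-62 FREE]
Op 4: b = malloc(14) -> b = 0; heap: [0-13 ALLOC][14-62 FREE]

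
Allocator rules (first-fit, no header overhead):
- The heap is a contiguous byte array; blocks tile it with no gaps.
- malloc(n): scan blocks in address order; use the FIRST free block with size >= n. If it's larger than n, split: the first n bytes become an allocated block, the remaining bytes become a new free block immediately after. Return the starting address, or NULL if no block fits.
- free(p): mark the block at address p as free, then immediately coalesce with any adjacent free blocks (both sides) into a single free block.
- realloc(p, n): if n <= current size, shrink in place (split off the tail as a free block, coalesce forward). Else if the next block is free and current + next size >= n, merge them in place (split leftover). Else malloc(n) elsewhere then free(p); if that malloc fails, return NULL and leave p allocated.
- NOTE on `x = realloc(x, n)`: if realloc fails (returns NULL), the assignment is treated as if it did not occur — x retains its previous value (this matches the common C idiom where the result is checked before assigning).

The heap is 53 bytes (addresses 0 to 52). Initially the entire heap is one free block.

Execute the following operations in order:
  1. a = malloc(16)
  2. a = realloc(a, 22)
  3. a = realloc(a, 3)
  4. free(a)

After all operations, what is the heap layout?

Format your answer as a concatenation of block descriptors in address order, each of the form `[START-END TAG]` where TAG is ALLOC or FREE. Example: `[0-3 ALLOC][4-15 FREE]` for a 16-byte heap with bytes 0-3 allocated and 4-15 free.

Op 1: a = malloc(16) -> a = 0; heap: [0-15 ALLOC][16-52 FREE]
Op 2: a = realloc(a, 22) -> a = 0; heap: [0-21 ALLOC][22-52 FREE]
Op 3: a = realloc(a, 3) -> a = 0; heap: [0-2 ALLOC][3-52 FREE]
Op 4: free(a) -> (freed a); heap: [0-52 FREE]

Answer: [0-52 FREE]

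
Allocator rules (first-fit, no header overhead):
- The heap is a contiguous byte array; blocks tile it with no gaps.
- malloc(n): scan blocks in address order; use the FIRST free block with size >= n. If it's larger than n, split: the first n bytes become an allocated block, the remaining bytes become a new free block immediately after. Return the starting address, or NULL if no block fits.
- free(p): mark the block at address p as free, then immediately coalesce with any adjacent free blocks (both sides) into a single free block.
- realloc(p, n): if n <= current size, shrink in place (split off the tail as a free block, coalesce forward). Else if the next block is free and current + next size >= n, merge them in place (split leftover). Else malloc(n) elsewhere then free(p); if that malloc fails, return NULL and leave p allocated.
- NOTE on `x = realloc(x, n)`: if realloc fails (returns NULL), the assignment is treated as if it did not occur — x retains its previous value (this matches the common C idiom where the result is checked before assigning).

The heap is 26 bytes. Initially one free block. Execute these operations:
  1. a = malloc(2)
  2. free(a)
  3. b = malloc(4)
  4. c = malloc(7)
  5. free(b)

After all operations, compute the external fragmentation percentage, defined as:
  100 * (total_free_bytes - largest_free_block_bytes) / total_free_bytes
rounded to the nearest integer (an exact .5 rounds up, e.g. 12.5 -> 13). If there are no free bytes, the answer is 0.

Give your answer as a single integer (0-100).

Op 1: a = malloc(2) -> a = 0; heap: [0-1 ALLOC][2-25 FREE]
Op 2: free(a) -> (freed a); heap: [0-25 FREE]
Op 3: b = malloc(4) -> b = 0; heap: [0-3 ALLOC][4-25 FREE]
Op 4: c = malloc(7) -> c = 4; heap: [0-3 ALLOC][4-10 ALLOC][11-25 FREE]
Op 5: free(b) -> (freed b); heap: [0-3 FREE][4-10 ALLOC][11-25 FREE]
Free blocks: [4 15] total_free=19 largest=15 -> 100*(19-15)/19 = 400/19 ≈ 21.053 -> rounds to 21

Answer: 21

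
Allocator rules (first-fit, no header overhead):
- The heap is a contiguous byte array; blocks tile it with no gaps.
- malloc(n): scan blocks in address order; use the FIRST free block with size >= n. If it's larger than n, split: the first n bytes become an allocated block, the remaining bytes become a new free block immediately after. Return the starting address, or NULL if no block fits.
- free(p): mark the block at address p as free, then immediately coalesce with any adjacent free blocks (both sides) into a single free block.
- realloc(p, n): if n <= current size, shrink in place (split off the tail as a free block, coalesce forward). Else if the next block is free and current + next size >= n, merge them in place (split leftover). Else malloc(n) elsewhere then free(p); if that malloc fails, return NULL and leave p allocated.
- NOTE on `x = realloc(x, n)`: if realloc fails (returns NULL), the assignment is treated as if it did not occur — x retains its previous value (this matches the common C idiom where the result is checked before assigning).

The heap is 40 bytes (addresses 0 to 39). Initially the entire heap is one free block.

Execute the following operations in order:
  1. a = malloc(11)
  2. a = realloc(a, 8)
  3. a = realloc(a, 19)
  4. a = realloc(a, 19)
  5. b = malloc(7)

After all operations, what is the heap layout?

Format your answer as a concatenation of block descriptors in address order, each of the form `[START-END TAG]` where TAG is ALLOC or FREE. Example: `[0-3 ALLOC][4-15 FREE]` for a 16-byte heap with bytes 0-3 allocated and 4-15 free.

Op 1: a = malloc(11) -> a = 0; heap: [0-10 ALLOC][11-39 FREE]
Op 2: a = realloc(a, 8) -> a = 0; heap: [0-7 ALLOC][8-39 FREE]
Op 3: a = realloc(a, 19) -> a = 0; heap: [0-18 ALLOC][19-39 FREE]
Op 4: a = realloc(a, 19) -> a = 0; heap: [0-18 ALLOC][19-39 FREE]
Op 5: b = malloc(7) -> b = 19; heap: [0-18 ALLOC][19-25 ALLOC][26-39 FREE]

Answer: [0-18 ALLOC][19-25 ALLOC][26-39 FREE]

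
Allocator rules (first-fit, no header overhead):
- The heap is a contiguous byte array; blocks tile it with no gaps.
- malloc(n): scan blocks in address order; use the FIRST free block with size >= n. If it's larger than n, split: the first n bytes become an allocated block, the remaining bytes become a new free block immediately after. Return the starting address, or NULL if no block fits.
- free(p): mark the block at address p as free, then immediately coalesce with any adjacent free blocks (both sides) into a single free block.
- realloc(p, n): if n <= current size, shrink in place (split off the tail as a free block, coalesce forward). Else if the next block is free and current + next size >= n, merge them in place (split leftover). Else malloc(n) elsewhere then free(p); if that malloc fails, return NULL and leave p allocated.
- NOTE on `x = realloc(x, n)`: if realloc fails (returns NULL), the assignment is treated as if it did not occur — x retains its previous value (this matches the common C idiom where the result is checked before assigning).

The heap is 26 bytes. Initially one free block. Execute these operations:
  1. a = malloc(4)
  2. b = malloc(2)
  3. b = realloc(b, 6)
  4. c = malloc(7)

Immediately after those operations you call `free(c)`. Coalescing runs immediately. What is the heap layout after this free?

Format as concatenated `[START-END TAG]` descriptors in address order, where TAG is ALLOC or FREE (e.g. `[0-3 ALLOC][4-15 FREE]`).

Op 1: a = malloc(4) -> a = 0; heap: [0-3 ALLOC][4-25 FREE]
Op 2: b = malloc(2) -> b = 4; heap: [0-3 ALLOC][4-5 ALLOC][6-25 FREE]
Op 3: b = realloc(b, 6) -> b = 4; heap: [0-3 ALLOC][4-9 ALLOC][10-25 FREE]
Op 4: c = malloc(7) -> c = 10; heap: [0-3 ALLOC][4-9 ALLOC][10-16 ALLOC][17-25 FREE]
free(c): c = 10 -> block [10-16 ALLOC]; mark free, coalesce with adjacent free neighbors -> [0-3 ALLOC][4-9 ALLOC][10-25 FREE]

Answer: [0-3 ALLOC][4-9 ALLOC][10-25 FREE]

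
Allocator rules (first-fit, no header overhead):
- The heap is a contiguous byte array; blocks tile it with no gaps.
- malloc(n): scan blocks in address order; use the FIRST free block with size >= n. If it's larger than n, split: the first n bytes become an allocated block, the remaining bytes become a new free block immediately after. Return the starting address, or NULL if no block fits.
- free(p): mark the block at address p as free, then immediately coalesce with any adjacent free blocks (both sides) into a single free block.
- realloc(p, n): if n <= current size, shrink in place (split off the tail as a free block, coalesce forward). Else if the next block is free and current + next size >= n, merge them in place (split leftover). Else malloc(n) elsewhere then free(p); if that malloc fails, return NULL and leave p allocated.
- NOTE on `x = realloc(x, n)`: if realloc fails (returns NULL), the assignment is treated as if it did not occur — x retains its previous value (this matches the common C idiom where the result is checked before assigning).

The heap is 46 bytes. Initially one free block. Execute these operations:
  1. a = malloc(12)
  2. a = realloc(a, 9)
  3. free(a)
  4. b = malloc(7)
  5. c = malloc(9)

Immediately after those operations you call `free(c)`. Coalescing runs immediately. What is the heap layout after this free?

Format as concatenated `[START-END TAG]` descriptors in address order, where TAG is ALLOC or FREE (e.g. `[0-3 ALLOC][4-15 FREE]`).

Op 1: a = malloc(12) -> a = 0; heap: [0-11 ALLOC][12-45 FREE]
Op 2: a = realloc(a, 9) -> a = 0; heap: [0-8 ALLOC][9-45 FREE]
Op 3: free(a) -> (freed a); heap: [0-45 FREE]
Op 4: b = malloc(7) -> b = 0; heap: [0-6 ALLOC][7-45 FREE]
Op 5: c = malloc(9) -> c = 7; heap: [0-6 ALLOC][7-15 ALLOC][16-45 FREE]
free(c): c = 7 -> block [7-15 ALLOC]; mark free, coalesce with adjacent free neighbors -> [0-6 ALLOC][7-45 FREE]

Answer: [0-6 ALLOC][7-45 FREE]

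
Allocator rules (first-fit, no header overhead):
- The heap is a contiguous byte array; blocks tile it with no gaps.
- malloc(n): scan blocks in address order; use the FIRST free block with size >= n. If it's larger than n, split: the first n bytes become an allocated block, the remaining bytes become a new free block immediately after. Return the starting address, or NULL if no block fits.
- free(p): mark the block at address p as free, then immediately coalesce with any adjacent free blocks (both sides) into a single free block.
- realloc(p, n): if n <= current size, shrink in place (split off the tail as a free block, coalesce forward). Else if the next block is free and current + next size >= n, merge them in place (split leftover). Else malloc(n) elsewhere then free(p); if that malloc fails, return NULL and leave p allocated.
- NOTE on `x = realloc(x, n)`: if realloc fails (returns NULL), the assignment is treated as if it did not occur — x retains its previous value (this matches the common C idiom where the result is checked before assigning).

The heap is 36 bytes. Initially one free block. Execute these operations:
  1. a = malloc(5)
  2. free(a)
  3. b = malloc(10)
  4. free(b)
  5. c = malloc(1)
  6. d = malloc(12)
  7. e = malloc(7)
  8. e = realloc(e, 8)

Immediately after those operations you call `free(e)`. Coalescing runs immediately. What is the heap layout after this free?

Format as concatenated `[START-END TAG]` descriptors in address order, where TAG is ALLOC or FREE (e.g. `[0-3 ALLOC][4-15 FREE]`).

Op 1: a = malloc(5) -> a = 0; heap: [0-4 ALLOC][5-35 FREE]
Op 2: free(a) -> (freed a); heap: [0-35 FREE]
Op 3: b = malloc(10) -> b = 0; heap: [0-9 ALLOC][10-35 FREE]
Op 4: free(b) -> (freed b); heap: [0-35 FREE]
Op 5: c = malloc(1) -> c = 0; heap: [0-0 ALLOC][1-35 FREE]
Op 6: d = malloc(12) -> d = 1; heap: [0-0 ALLOC][1-12 ALLOC][13-35 FREE]
Op 7: e = malloc(7) -> e = 13; heap: [0-0 ALLOC][1-12 ALLOC][13-19 ALLOC][20-35 FREE]
Op 8: e = realloc(e, 8) -> e = 13; heap: [0-0 ALLOC][1-12 ALLOC][13-20 ALLOC][21-35 FREE]
free(e): e = 13 -> block [13-20 ALLOC]; mark free, coalesce with adjacent free neighbors -> [0-0 ALLOC][1-12 ALLOC][13-35 FREE]

Answer: [0-0 ALLOC][1-12 ALLOC][13-35 FREE]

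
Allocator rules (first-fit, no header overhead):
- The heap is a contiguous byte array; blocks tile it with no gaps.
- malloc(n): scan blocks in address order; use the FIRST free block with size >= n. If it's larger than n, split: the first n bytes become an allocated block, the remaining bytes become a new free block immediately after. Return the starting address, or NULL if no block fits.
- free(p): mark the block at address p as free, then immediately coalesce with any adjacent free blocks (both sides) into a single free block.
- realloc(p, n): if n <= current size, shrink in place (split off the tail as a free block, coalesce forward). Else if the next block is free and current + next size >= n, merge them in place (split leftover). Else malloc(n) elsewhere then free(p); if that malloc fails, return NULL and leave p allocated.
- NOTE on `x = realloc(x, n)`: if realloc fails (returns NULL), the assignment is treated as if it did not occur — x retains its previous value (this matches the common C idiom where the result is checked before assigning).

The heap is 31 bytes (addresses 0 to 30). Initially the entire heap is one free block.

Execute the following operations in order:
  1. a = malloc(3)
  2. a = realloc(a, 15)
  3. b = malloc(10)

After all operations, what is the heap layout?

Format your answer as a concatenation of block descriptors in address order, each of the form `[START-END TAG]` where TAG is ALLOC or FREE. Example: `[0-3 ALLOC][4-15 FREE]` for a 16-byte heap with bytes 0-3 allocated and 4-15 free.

Op 1: a = malloc(3) -> a = 0; heap: [0-2 ALLOC][3-30 FREE]
Op 2: a = realloc(a, 15) -> a = 0; heap: [0-14 ALLOC][15-30 FREE]
Op 3: b = malloc(10) -> b = 15; heap: [0-14 ALLOC][15-24 ALLOC][25-30 FREE]

Answer: [0-14 ALLOC][15-24 ALLOC][25-30 FREE]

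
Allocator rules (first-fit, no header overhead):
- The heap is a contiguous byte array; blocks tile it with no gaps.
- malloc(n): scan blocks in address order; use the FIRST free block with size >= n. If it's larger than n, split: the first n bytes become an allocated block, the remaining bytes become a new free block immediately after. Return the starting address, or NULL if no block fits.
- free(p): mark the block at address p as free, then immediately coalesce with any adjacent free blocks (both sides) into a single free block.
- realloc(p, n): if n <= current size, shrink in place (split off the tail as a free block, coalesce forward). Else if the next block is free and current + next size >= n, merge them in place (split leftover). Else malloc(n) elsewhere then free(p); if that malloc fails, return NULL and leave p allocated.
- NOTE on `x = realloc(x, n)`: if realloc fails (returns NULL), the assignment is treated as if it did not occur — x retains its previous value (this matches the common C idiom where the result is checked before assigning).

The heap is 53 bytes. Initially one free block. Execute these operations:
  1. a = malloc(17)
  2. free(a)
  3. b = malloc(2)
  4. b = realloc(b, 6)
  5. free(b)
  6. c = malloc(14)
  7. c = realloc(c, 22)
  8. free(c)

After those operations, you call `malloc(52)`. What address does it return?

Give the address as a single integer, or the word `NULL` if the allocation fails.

Op 1: a = malloc(17) -> a = 0; heap: [0-16 ALLOC][17-52 FREE]
Op 2: free(a) -> (freed a); heap: [0-52 FREE]
Op 3: b = malloc(2) -> b = 0; heap: [0-1 ALLOC][2-52 FREE]
Op 4: b = realloc(b, 6) -> b = 0; heap: [0-5 ALLOC][6-52 FREE]
Op 5: free(b) -> (freed b); heap: [0-52 FREE]
Op 6: c = malloc(14) -> c = 0; heap: [0-13 ALLOC][14-52 FREE]
Op 7: c = realloc(c, 22) -> c = 0; heap: [0-21 ALLOC][22-52 FREE]
Op 8: free(c) -> (freed c); heap: [0-52 FREE]
malloc(52): first-fit scan over [0-52 FREE] -> 0

Answer: 0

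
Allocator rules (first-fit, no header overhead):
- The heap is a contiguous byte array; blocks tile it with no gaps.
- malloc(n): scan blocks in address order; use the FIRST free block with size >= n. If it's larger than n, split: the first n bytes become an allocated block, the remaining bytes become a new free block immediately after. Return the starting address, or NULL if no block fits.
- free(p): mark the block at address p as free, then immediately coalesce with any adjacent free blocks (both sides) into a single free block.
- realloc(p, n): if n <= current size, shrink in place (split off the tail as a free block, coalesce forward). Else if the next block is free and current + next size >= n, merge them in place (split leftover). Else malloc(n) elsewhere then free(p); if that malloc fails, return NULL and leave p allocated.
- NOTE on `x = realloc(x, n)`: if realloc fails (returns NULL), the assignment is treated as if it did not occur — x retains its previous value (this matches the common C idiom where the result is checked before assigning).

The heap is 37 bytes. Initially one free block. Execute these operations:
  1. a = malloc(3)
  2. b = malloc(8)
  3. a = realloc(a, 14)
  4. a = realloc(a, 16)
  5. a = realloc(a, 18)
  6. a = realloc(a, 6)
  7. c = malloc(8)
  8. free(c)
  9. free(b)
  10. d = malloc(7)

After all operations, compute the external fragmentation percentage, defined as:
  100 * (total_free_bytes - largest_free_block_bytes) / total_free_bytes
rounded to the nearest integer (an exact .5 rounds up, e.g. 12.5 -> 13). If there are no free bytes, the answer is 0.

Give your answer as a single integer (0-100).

Op 1: a = malloc(3) -> a = 0; heap: [0-2 ALLOC][3-36 FREE]
Op 2: b = malloc(8) -> b = 3; heap: [0-2 ALLOC][3-10 ALLOC][11-36 FREE]
Op 3: a = realloc(a, 14) -> a = 11; heap: [0-2 FREE][3-10 ALLOC][11-24 ALLOC][25-36 FREE]
Op 4: a = realloc(a, 16) -> a = 11; heap: [0-2 FREE][3-10 ALLOC][11-26 ALLOC][27-36 FREE]
Op 5: a = realloc(a, 18) -> a = 11; heap: [0-2 FREE][3-10 ALLOC][11-28 ALLOC][29-36 FREE]
Op 6: a = realloc(a, 6) -> a = 11; heap: [0-2 FREE][3-10 ALLOC][11-16 ALLOC][17-36 FREE]
Op 7: c = malloc(8) -> c = 17; heap: [0-2 FREE][3-10 ALLOC][11-16 ALLOC][17-24 ALLOC][25-36 FREE]
Op 8: free(c) -> (freed c); heap: [0-2 FREE][3-10 ALLOC][11-16 ALLOC][17-36 FREE]
Op 9: free(b) -> (freed b); heap: [0-10 FREE][11-16 ALLOC][17-36 FREE]
Op 10: d = malloc(7) -> d = 0; heap: [0-6 ALLOC][7-10 FREE][11-16 ALLOC][17-36 FREE]
Free blocks: [4 20] total_free=24 largest=20 -> 100*(24-20)/24 = 400/24 ≈ 16.667 -> rounds to 17

Answer: 17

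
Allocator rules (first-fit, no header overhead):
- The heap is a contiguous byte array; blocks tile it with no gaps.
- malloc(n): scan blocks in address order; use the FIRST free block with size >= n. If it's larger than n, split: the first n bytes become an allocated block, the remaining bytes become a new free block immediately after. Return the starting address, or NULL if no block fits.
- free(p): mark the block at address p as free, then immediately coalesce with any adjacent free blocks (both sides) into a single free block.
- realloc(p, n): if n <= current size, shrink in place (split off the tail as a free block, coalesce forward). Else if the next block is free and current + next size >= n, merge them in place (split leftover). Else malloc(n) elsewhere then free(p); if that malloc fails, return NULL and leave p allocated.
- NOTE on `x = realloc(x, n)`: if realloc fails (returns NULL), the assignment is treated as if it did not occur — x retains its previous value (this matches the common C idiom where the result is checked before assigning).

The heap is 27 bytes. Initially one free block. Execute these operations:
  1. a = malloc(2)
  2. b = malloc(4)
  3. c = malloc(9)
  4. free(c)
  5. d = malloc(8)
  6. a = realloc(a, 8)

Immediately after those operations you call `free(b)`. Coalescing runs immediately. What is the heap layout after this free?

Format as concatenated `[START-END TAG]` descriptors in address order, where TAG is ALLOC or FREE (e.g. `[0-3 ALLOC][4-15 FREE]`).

Op 1: a = malloc(2) -> a = 0; heap: [0-1 ALLOC][2-26 FREE]
Op 2: b = malloc(4) -> b = 2; heap: [0-1 ALLOC][2-5 ALLOC][6-26 FREE]
Op 3: c = malloc(9) -> c = 6; heap: [0-1 ALLOC][2-5 ALLOC][6-14 ALLOC][15-26 FREE]
Op 4: free(c) -> (freed c); heap: [0-1 ALLOC][2-5 ALLOC][6-26 FREE]
Op 5: d = malloc(8) -> d = 6; heap: [0-1 ALLOC][2-5 ALLOC][6-13 ALLOC][14-26 FREE]
Op 6: a = realloc(a, 8) -> a = 14; heap: [0-1 FREE][2-5 ALLOC][6-13 ALLOC][14-21 ALLOC][22-26 FREE]
free(b): b = 2 -> block [2-5 ALLOC]; mark free, coalesce with adjacent free neighbors -> [0-5 FREE][6-13 ALLOC][14-21 ALLOC][22-26 FREE]

Answer: [0-5 FREE][6-13 ALLOC][14-21 ALLOC][22-26 FREE]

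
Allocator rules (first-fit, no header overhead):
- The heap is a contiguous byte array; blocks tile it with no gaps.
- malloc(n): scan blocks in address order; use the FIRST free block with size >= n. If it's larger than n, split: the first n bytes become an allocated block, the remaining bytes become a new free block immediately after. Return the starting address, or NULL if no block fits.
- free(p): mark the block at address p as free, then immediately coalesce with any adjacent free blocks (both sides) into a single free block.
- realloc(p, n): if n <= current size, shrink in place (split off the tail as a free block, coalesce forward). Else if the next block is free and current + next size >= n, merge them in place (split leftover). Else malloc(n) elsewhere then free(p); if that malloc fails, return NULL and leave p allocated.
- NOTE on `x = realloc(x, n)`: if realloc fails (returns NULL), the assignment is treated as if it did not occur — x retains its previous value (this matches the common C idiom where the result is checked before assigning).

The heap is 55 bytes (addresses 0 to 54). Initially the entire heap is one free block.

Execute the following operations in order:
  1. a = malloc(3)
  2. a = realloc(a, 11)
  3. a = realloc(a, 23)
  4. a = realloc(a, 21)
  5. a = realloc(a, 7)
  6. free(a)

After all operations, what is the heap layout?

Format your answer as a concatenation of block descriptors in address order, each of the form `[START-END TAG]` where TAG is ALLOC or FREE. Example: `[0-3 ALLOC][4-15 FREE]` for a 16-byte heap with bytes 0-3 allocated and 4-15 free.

Answer: [0-54 FREE]

Derivation:
Op 1: a = malloc(3) -> a = 0; heap: [0-2 ALLOC][3-54 FREE]
Op 2: a = realloc(a, 11) -> a = 0; heap: [0-10 ALLOC][11-54 FREE]
Op 3: a = realloc(a, 23) -> a = 0; heap: [0-22 ALLOC][23-54 FREE]
Op 4: a = realloc(a, 21) -> a = 0; heap: [0-20 ALLOC][21-54 FREE]
Op 5: a = realloc(a, 7) -> a = 0; heap: [0-6 ALLOC][7-54 FREE]
Op 6: free(a) -> (freed a); heap: [0-54 FREE]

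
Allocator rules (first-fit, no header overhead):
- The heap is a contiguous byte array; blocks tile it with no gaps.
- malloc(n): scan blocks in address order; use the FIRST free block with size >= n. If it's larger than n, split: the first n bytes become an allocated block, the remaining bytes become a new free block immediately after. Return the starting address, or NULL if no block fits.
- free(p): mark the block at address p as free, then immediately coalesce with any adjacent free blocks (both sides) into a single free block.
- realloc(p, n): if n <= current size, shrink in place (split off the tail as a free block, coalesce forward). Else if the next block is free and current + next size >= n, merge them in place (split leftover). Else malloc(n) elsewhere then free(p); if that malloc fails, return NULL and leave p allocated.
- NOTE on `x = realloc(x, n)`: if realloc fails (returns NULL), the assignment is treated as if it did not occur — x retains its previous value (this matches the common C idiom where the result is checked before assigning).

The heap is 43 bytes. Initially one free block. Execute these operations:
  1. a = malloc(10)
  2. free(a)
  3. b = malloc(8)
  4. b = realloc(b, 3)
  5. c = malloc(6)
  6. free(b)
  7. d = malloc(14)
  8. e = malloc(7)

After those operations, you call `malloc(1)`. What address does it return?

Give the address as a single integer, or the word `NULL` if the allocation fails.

Op 1: a = malloc(10) -> a = 0; heap: [0-9 ALLOC][10-42 FREE]
Op 2: free(a) -> (freed a); heap: [0-42 FREE]
Op 3: b = malloc(8) -> b = 0; heap: [0-7 ALLOC][8-42 FREE]
Op 4: b = realloc(b, 3) -> b = 0; heap: [0-2 ALLOC][3-42 FREE]
Op 5: c = malloc(6) -> c = 3; heap: [0-2 ALLOC][3-8 ALLOC][9-42 FREE]
Op 6: free(b) -> (freed b); heap: [0-2 FREE][3-8 ALLOC][9-42 FREE]
Op 7: d = malloc(14) -> d = 9; heap: [0-2 FREE][3-8 ALLOC][9-22 ALLOC][23-42 FREE]
Op 8: e = malloc(7) -> e = 23; heap: [0-2 FREE][3-8 ALLOC][9-22 ALLOC][23-29 ALLOC][30-42 FREE]
malloc(1): first-fit scan over [0-2 FREE][3-8 ALLOC][9-22 ALLOC][23-29 ALLOC][30-42 FREE] -> 0

Answer: 0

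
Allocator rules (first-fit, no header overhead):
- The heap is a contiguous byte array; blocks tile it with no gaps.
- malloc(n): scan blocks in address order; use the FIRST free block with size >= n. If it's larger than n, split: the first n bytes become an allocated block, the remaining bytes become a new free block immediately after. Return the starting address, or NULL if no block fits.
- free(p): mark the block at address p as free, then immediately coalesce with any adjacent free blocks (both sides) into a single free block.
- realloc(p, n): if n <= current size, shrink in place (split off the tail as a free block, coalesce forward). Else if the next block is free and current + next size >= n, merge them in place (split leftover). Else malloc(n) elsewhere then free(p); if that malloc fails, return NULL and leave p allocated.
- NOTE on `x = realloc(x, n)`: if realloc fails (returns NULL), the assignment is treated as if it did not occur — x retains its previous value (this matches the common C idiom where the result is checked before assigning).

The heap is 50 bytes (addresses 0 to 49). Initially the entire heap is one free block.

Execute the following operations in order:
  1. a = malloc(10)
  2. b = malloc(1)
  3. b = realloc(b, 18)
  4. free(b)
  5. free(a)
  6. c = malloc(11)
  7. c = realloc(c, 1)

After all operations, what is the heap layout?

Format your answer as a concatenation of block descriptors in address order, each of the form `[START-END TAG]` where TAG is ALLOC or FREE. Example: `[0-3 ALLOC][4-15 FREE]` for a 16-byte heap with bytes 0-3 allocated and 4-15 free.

Op 1: a = malloc(10) -> a = 0; heap: [0-9 ALLOC][10-49 FREE]
Op 2: b = malloc(1) -> b = 10; heap: [0-9 ALLOC][10-10 ALLOC][11-49 FREE]
Op 3: b = realloc(b, 18) -> b = 10; heap: [0-9 ALLOC][10-27 ALLOC][28-49 FREE]
Op 4: free(b) -> (freed b); heap: [0-9 ALLOC][10-49 FREE]
Op 5: free(a) -> (freed a); heap: [0-49 FREE]
Op 6: c = malloc(11) -> c = 0; heap: [0-10 ALLOC][11-49 FREE]
Op 7: c = realloc(c, 1) -> c = 0; heap: [0-0 ALLOC][1-49 FREE]

Answer: [0-0 ALLOC][1-49 FREE]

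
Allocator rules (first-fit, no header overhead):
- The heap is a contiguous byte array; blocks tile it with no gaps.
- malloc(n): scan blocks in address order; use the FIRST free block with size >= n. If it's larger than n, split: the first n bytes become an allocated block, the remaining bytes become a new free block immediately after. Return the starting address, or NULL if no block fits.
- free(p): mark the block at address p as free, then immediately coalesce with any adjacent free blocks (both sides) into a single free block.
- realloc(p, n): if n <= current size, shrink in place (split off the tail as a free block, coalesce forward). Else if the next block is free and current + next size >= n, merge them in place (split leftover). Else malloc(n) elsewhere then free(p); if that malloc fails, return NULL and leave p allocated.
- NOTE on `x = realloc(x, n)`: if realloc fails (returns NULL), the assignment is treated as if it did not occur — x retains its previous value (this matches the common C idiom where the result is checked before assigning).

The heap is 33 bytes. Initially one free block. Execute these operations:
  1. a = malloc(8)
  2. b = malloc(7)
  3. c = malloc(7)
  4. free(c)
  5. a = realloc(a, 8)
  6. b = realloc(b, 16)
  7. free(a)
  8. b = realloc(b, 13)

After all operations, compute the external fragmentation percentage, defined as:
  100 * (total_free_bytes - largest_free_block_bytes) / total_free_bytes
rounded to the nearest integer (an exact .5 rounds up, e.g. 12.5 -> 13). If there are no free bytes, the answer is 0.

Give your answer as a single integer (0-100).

Op 1: a = malloc(8) -> a = 0; heap: [0-7 ALLOC][8-32 FREE]
Op 2: b = malloc(7) -> b = 8; heap: [0-7 ALLOC][8-14 ALLOC][15-32 FREE]
Op 3: c = malloc(7) -> c = 15; heap: [0-7 ALLOC][8-14 ALLOC][15-21 ALLOC][22-32 FREE]
Op 4: free(c) -> (freed c); heap: [0-7 ALLOC][8-14 ALLOC][15-32 FREE]
Op 5: a = realloc(a, 8) -> a = 0; heap: [0-7 ALLOC][8-14 ALLOC][15-32 FREE]
Op 6: b = realloc(b, 16) -> b = 8; heap: [0-7 ALLOC][8-23 ALLOC][24-32 FREE]
Op 7: free(a) -> (freed a); heap: [0-7 FREE][8-23 ALLOC][24-32 FREE]
Op 8: b = realloc(b, 13) -> b = 8; heap: [0-7 FREE][8-20 ALLOC][21-32 FREE]
Free blocks: [8 12] total_free=20 largest=12 -> 100*(20-12)/20 = 800/20 = 40

Answer: 40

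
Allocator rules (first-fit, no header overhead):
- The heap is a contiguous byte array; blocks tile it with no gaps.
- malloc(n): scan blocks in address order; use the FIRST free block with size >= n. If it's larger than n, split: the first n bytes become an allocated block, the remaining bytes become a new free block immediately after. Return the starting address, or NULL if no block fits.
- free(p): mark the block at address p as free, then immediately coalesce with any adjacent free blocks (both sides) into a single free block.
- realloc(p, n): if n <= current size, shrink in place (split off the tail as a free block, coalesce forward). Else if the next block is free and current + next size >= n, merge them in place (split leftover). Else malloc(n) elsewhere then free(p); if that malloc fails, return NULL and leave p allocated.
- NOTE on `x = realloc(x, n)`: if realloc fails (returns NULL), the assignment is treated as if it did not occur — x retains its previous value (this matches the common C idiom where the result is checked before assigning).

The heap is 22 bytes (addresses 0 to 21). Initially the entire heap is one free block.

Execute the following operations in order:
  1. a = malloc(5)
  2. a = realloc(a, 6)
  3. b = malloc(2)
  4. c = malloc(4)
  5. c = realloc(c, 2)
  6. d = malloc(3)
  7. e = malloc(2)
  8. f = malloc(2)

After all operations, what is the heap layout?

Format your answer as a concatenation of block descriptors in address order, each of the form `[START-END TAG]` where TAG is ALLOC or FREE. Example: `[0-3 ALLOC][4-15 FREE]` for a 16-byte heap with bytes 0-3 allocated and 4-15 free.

Answer: [0-5 ALLOC][6-7 ALLOC][8-9 ALLOC][10-12 ALLOC][13-14 ALLOC][15-16 ALLOC][17-21 FREE]

Derivation:
Op 1: a = malloc(5) -> a = 0; heap: [0-4 ALLOC][5-21 FREE]
Op 2: a = realloc(a, 6) -> a = 0; heap: [0-5 ALLOC][6-21 FREE]
Op 3: b = malloc(2) -> b = 6; heap: [0-5 ALLOC][6-7 ALLOC][8-21 FREE]
Op 4: c = malloc(4) -> c = 8; heap: [0-5 ALLOC][6-7 ALLOC][8-11 ALLOC][12-21 FREE]
Op 5: c = realloc(c, 2) -> c = 8; heap: [0-5 ALLOC][6-7 ALLOC][8-9 ALLOC][10-21 FREE]
Op 6: d = malloc(3) -> d = 10; heap: [0-5 ALLOC][6-7 ALLOC][8-9 ALLOC][10-12 ALLOC][13-21 FREE]
Op 7: e = malloc(2) -> e = 13; heap: [0-5 ALLOC][6-7 ALLOC][8-9 ALLOC][10-12 ALLOC][13-14 ALLOC][15-21 FREE]
Op 8: f = malloc(2) -> f = 15; heap: [0-5 ALLOC][6-7 ALLOC][8-9 ALLOC][10-12 ALLOC][13-14 ALLOC][15-16 ALLOC][17-21 FREE]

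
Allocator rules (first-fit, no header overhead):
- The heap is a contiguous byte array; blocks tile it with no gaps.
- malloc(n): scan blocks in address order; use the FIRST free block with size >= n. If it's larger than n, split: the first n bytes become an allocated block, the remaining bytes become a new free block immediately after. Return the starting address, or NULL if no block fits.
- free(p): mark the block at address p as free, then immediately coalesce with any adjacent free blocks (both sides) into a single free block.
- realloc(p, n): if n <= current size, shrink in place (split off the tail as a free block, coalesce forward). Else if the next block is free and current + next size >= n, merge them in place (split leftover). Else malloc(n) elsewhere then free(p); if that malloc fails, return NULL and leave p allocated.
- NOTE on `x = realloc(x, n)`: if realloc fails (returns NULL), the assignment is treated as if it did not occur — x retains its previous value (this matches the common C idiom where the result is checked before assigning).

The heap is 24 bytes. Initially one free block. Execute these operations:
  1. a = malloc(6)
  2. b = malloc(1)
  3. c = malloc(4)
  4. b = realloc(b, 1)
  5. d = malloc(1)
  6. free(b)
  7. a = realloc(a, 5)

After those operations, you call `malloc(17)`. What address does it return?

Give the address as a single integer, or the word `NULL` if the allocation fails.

Answer: NULL

Derivation:
Op 1: a = malloc(6) -> a = 0; heap: [0-5 ALLOC][6-23 FREE]
Op 2: b = malloc(1) -> b = 6; heap: [0-5 ALLOC][6-6 ALLOC][7-23 FREE]
Op 3: c = malloc(4) -> c = 7; heap: [0-5 ALLOC][6-6 ALLOC][7-10 ALLOC][11-23 FREE]
Op 4: b = realloc(b, 1) -> b = 6; heap: [0-5 ALLOC][6-6 ALLOC][7-10 ALLOC][11-23 FREE]
Op 5: d = malloc(1) -> d = 11; heap: [0-5 ALLOC][6-6 ALLOC][7-10 ALLOC][11-11 ALLOC][12-23 FREE]
Op 6: free(b) -> (freed b); heap: [0-5 ALLOC][6-6 FREE][7-10 ALLOC][11-11 ALLOC][12-23 FREE]
Op 7: a = realloc(a, 5) -> a = 0; heap: [0-4 ALLOC][5-6 FREE][7-10 ALLOC][11-11 ALLOC][12-23 FREE]
malloc(17): first-fit scan over [0-4 ALLOC][5-6 FREE][7-10 ALLOC][11-11 ALLOC][12-23 FREE] -> NULL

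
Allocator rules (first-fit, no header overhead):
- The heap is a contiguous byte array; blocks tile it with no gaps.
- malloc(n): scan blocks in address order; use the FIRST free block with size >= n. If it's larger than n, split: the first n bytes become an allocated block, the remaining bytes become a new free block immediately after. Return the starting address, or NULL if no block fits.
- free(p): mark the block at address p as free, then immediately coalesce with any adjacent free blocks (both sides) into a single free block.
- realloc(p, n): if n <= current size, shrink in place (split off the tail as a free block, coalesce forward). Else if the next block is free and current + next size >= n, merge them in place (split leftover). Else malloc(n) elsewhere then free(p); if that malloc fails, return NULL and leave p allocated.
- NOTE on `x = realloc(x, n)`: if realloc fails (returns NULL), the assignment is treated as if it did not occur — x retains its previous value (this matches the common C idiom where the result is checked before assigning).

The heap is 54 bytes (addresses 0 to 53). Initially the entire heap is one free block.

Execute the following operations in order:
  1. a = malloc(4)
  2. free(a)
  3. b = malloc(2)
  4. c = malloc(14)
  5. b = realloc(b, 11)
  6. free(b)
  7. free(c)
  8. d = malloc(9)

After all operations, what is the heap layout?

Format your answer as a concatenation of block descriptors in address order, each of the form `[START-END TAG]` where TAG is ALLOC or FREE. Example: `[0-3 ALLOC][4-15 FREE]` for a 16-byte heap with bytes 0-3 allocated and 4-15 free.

Op 1: a = malloc(4) -> a = 0; heap: [0-3 ALLOC][4-53 FREE]
Op 2: free(a) -> (freed a); heap: [0-53 FREE]
Op 3: b = malloc(2) -> b = 0; heap: [0-1 ALLOC][2-53 FREE]
Op 4: c = malloc(14) -> c = 2; heap: [0-1 ALLOC][2-15 ALLOC][16-53 FREE]
Op 5: b = realloc(b, 11) -> b = 16; heap: [0-1 FREE][2-15 ALLOC][16-26 ALLOC][27-53 FREE]
Op 6: free(b) -> (freed b); heap: [0-1 FREE][2-15 ALLOC][16-53 FREE]
Op 7: free(c) -> (freed c); heap: [0-53 FREE]
Op 8: d = malloc(9) -> d = 0; heap: [0-8 ALLOC][9-53 FREE]

Answer: [0-8 ALLOC][9-53 FREE]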